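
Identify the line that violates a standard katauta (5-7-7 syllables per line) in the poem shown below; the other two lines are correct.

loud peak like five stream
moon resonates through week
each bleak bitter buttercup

The second line

Line 1: loud (1), peak (1), like (1), five (1), stream (1) → 5 ✓
Line 2: moon (1), resonates (3), through (1), week (1) → 6 (expected 7)
Line 3: each (1), bleak (1), bitter (2), buttercup (3) → 7 ✓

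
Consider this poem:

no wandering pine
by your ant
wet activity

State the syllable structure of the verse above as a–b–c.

5–3–5

Line 1: no(1) + wandering(3) + pine(1) = 5
Line 2: by(1) + your(1) + ant(1) = 3
Line 3: wet(1) + activity(4) = 5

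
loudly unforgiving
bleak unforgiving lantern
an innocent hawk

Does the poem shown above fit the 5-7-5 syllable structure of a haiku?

Line 1: loudly(2) + unforgiving(4) = 6 (expected 5)
Line 2: bleak(1) + unforgiving(4) + lantern(2) = 7 ✓
Line 3: an(1) + innocent(3) + hawk(1) = 5 ✓

No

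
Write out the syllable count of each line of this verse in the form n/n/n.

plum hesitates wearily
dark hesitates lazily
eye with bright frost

7/7/4

Line 1: plum(1) + hesitates(3) + wearily(3) = 7
Line 2: dark(1) + hesitates(3) + lazily(3) = 7
Line 3: eye(1) + with(1) + bright(1) + frost(1) = 4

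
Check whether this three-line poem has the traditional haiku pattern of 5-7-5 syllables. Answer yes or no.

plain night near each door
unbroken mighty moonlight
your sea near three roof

Line 1: plain (1), night (1), near (1), each (1), door (1) → 5 ✓
Line 2: unbroken (3), mighty (2), moonlight (2) → 7 ✓
Line 3: your (1), sea (1), near (1), three (1), roof (1) → 5 ✓

Yes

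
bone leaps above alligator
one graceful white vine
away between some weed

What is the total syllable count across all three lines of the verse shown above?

Line 1: bone (1), leaps (1), above (2), alligator (4) → 8
Line 2: one (1), graceful (2), white (1), vine (1) → 5
Line 3: away (2), between (2), some (1), weed (1) → 6
Total: 8 + 5 + 6 = 19

19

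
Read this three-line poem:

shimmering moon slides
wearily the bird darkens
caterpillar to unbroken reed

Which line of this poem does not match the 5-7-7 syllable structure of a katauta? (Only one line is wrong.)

Line 1: shimmering (3), moon (1), slides (1) → 5 ✓
Line 2: wearily (3), the (1), bird (1), darkens (2) → 7 ✓
Line 3: caterpillar (4), to (1), unbroken (3), reed (1) → 9 (expected 7)

Line 3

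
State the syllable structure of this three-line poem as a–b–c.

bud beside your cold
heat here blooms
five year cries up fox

Line 1: bud (1), beside (2), your (1), cold (1) → 5
Line 2: heat (1), here (1), blooms (1) → 3
Line 3: five (1), year (1), cries (1), up (1), fox (1) → 5

5–3–5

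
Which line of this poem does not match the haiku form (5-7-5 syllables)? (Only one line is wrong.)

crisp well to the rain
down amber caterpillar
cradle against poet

Line 1: "crisp well to the rain": 1+1+1+1+1 = 5 ✓
Line 2: "down amber caterpillar": 1+2+4 = 7 ✓
Line 3: "cradle against poet": 2+2+2 = 6 (expected 5)

The third line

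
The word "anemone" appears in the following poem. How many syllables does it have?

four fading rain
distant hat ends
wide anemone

"anemone" has 4 syllables.

4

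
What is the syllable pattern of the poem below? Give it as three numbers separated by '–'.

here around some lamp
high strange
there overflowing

Line 1: "here around some lamp": 1+2+1+1 = 5
Line 2: "high strange": 1+1 = 2
Line 3: "there overflowing": 1+4 = 5

5–2–5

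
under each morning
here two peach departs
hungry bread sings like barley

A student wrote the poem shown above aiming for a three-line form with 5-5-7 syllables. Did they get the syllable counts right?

Line 1: under(2) + each(1) + morning(2) = 5 ✓
Line 2: here(1) + two(1) + peach(1) + departs(2) = 5 ✓
Line 3: hungry(2) + bread(1) + sings(1) + like(1) + barley(2) = 7 ✓

Yes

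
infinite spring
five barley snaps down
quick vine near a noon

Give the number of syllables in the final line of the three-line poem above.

The final line: "quick vine near a noon": 1+1+1+1+1 = 5

5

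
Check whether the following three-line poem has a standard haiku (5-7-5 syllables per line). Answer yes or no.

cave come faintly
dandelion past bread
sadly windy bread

No

Line 1: cave(1) + come(1) + faintly(2) = 4 (expected 5)
Line 2: dandelion(4) + past(1) + bread(1) = 6 (expected 7)
Line 3: sadly(2) + windy(2) + bread(1) = 5 ✓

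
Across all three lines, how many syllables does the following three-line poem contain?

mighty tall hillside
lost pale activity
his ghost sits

14

Line 1: mighty (2), tall (1), hillside (2) → 5
Line 2: lost (1), pale (1), activity (4) → 6
Line 3: his (1), ghost (1), sits (1) → 3
Total: 5 + 6 + 3 = 14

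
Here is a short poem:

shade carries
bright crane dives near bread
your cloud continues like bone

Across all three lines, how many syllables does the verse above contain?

Line 1: shade(1) + carries(2) = 3
Line 2: bright(1) + crane(1) + dives(1) + near(1) + bread(1) = 5
Line 3: your(1) + cloud(1) + continues(3) + like(1) + bone(1) = 7
Total: 3 + 5 + 7 = 15

15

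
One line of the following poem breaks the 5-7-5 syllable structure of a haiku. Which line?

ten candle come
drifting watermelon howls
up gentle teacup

Line 1: ten (1), candle (2), come (1) → 4 (expected 5)
Line 2: drifting (2), watermelon (4), howls (1) → 7 ✓
Line 3: up (1), gentle (2), teacup (2) → 5 ✓

The first line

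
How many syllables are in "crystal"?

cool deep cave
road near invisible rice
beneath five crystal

2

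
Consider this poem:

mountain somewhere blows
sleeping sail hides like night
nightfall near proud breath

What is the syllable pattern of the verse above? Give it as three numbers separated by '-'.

Line 1: "mountain somewhere blows": 2+2+1 = 5
Line 2: "sleeping sail hides like night": 2+1+1+1+1 = 6
Line 3: "nightfall near proud breath": 2+1+1+1 = 5

5-6-5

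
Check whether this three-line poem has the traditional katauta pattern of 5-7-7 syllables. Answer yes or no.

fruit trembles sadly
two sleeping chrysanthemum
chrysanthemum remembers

Yes

Line 1: fruit (1), trembles (2), sadly (2) → 5 ✓
Line 2: two (1), sleeping (2), chrysanthemum (4) → 7 ✓
Line 3: chrysanthemum (4), remembers (3) → 7 ✓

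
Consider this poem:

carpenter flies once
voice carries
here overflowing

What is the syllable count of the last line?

The last line: "here overflowing": 1+4 = 5

5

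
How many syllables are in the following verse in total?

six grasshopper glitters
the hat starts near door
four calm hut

Line 1: six (1), grasshopper (3), glitters (2) → 6
Line 2: the (1), hat (1), starts (1), near (1), door (1) → 5
Line 3: four (1), calm (1), hut (1) → 3
Total: 6 + 5 + 3 = 14

14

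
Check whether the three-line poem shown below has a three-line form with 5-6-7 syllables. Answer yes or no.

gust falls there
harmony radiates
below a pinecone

No

Line 1: "gust falls there": 1+1+1 = 3 (expected 5)
Line 2: "harmony radiates": 3+3 = 6 ✓
Line 3: "below a pinecone": 2+1+2 = 5 (expected 7)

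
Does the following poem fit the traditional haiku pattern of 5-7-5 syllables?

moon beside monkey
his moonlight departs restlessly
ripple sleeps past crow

No

Line 1: "moon beside monkey": 1+2+2 = 5 ✓
Line 2: "his moonlight departs restlessly": 1+2+2+3 = 8 (expected 7)
Line 3: "ripple sleeps past crow": 2+1+1+1 = 5 ✓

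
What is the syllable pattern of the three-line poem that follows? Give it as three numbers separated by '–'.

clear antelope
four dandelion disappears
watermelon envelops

Line 1: "clear antelope": 1+3 = 4
Line 2: "four dandelion disappears": 1+4+3 = 8
Line 3: "watermelon envelops": 4+3 = 7

4–8–7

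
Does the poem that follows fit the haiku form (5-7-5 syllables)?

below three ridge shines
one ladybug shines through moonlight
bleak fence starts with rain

No

Line 1: below (2), three (1), ridge (1), shines (1) → 5 ✓
Line 2: one (1), ladybug (3), shines (1), through (1), moonlight (2) → 8 (expected 7)
Line 3: bleak (1), fence (1), starts (1), with (1), rain (1) → 5 ✓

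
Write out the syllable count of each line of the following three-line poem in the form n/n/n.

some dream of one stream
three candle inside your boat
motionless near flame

Line 1: "some dream of one stream": 1+1+1+1+1 = 5
Line 2: "three candle inside your boat": 1+2+2+1+1 = 7
Line 3: "motionless near flame": 3+1+1 = 5

5/7/5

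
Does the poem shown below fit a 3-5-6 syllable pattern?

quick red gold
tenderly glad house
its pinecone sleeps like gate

Line 1: quick (1), red (1), gold (1) → 3 ✓
Line 2: tenderly (3), glad (1), house (1) → 5 ✓
Line 3: its (1), pinecone (2), sleeps (1), like (1), gate (1) → 6 ✓

Yes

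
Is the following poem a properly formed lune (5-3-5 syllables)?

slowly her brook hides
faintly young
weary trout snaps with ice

No

Line 1: slowly (2), her (1), brook (1), hides (1) → 5 ✓
Line 2: faintly (2), young (1) → 3 ✓
Line 3: weary (2), trout (1), snaps (1), with (1), ice (1) → 6 (expected 5)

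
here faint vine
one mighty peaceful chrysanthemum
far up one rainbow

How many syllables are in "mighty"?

"mighty" has 2 syllables.

2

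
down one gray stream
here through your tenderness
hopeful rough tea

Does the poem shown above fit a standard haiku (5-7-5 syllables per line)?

Line 1: "down one gray stream": 1+1+1+1 = 4 (expected 5)
Line 2: "here through your tenderness": 1+1+1+3 = 6 (expected 7)
Line 3: "hopeful rough tea": 2+1+1 = 4 (expected 5)

No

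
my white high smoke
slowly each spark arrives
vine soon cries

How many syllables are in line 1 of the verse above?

Line 1: my (1), white (1), high (1), smoke (1) → 4

4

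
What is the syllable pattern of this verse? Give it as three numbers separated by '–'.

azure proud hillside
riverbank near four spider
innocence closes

5–7–5

Line 1: azure(2) + proud(1) + hillside(2) = 5
Line 2: riverbank(3) + near(1) + four(1) + spider(2) = 7
Line 3: innocence(3) + closes(2) = 5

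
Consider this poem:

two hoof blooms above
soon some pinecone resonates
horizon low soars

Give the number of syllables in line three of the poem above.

Line three: "horizon low soars": 3+1+1 = 5

5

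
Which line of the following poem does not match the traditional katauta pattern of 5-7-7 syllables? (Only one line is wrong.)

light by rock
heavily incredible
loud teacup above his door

The first line

Line 1: "light by rock": 1+1+1 = 3 (expected 5)
Line 2: "heavily incredible": 3+4 = 7 ✓
Line 3: "loud teacup above his door": 1+2+2+1+1 = 7 ✓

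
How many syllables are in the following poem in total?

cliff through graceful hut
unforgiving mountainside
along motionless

17

Line 1: cliff (1), through (1), graceful (2), hut (1) → 5
Line 2: unforgiving (4), mountainside (3) → 7
Line 3: along (2), motionless (3) → 5
Total: 5 + 7 + 5 = 17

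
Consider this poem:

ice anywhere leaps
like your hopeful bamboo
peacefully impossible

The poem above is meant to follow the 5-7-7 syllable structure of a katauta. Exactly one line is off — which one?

Line 1: ice(1) + anywhere(3) + leaps(1) = 5 ✓
Line 2: like(1) + your(1) + hopeful(2) + bamboo(2) = 6 (expected 7)
Line 3: peacefully(3) + impossible(4) = 7 ✓

The second line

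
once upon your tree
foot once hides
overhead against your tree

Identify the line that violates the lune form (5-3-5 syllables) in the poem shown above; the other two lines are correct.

Line 1: once(1) + upon(2) + your(1) + tree(1) = 5 ✓
Line 2: foot(1) + once(1) + hides(1) = 3 ✓
Line 3: overhead(3) + against(2) + your(1) + tree(1) = 7 (expected 5)

The third line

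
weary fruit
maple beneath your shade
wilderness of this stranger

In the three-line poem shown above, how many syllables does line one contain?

3

Line one: weary(2) + fruit(1) = 3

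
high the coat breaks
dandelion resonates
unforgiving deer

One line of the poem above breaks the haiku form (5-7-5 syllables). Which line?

The first line

Line 1: high (1), the (1), coat (1), breaks (1) → 4 (expected 5)
Line 2: dandelion (4), resonates (3) → 7 ✓
Line 3: unforgiving (4), deer (1) → 5 ✓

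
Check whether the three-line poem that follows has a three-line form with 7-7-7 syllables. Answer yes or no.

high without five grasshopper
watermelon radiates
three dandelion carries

Yes

Line 1: high (1), without (2), five (1), grasshopper (3) → 7 ✓
Line 2: watermelon (4), radiates (3) → 7 ✓
Line 3: three (1), dandelion (4), carries (2) → 7 ✓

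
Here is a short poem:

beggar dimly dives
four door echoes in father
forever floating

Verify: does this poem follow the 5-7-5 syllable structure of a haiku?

Yes

Line 1: beggar(2) + dimly(2) + dives(1) = 5 ✓
Line 2: four(1) + door(1) + echoes(2) + in(1) + father(2) = 7 ✓
Line 3: forever(3) + floating(2) = 5 ✓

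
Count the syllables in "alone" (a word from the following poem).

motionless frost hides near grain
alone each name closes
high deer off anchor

"alone" has 2 syllables.

2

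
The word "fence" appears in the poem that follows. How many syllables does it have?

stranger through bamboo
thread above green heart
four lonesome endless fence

"fence" has 1 syllable.

1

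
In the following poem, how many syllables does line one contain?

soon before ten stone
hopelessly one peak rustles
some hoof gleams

Line one: soon (1), before (2), ten (1), stone (1) → 5

5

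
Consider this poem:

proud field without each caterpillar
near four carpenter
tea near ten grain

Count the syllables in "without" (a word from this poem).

"without" has 2 syllables.

2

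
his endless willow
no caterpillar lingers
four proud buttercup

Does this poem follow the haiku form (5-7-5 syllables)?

Yes

Line 1: his (1), endless (2), willow (2) → 5 ✓
Line 2: no (1), caterpillar (4), lingers (2) → 7 ✓
Line 3: four (1), proud (1), buttercup (3) → 5 ✓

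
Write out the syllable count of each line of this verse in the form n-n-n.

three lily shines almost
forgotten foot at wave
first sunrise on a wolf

Line 1: three(1) + lily(2) + shines(1) + almost(2) = 6
Line 2: forgotten(3) + foot(1) + at(1) + wave(1) = 6
Line 3: first(1) + sunrise(2) + on(1) + a(1) + wolf(1) = 6

6-6-6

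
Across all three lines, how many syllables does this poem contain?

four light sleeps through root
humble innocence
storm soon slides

13

Line 1: four (1), light (1), sleeps (1), through (1), root (1) → 5
Line 2: humble (2), innocence (3) → 5
Line 3: storm (1), soon (1), slides (1) → 3
Total: 5 + 5 + 3 = 13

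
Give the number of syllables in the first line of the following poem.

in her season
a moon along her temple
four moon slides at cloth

4

The first line: in(1) + her(1) + season(2) = 4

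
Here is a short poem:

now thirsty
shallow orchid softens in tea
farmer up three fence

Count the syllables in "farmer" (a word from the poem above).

2

"farmer" has 2 syllables.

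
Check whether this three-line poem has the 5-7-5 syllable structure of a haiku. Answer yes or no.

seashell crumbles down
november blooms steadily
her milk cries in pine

Line 1: seashell(2) + crumbles(2) + down(1) = 5 ✓
Line 2: november(3) + blooms(1) + steadily(3) = 7 ✓
Line 3: her(1) + milk(1) + cries(1) + in(1) + pine(1) = 5 ✓

Yes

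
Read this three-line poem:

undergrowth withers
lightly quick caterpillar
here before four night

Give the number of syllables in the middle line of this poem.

The middle line: lightly (2), quick (1), caterpillar (4) → 7

7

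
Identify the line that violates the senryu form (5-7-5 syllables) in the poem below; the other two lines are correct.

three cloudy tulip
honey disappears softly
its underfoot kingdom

Line 1: three(1) + cloudy(2) + tulip(2) = 5 ✓
Line 2: honey(2) + disappears(3) + softly(2) = 7 ✓
Line 3: its(1) + underfoot(3) + kingdom(2) = 6 (expected 5)

Line 3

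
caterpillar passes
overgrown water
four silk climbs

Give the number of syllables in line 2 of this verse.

5

Line 2: overgrown (3), water (2) → 5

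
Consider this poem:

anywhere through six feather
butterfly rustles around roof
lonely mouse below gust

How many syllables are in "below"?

"below" has 2 syllables.

2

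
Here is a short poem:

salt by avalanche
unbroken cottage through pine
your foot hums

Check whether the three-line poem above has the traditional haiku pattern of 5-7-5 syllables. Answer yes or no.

Line 1: "salt by avalanche": 1+1+3 = 5 ✓
Line 2: "unbroken cottage through pine": 3+2+1+1 = 7 ✓
Line 3: "your foot hums": 1+1+1 = 3 (expected 5)

No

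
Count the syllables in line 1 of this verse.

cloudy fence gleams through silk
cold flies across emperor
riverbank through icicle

Line 1: "cloudy fence gleams through silk": 2+1+1+1+1 = 6

6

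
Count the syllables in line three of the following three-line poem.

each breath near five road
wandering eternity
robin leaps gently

Line three: robin (2), leaps (1), gently (2) → 5

5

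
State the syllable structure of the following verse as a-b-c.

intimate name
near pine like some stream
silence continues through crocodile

4-5-9

Line 1: "intimate name": 3+1 = 4
Line 2: "near pine like some stream": 1+1+1+1+1 = 5
Line 3: "silence continues through crocodile": 2+3+1+3 = 9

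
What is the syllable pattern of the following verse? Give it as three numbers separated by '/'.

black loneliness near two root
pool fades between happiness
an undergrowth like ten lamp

7/7/7

Line 1: black (1), loneliness (3), near (1), two (1), root (1) → 7
Line 2: pool (1), fades (1), between (2), happiness (3) → 7
Line 3: an (1), undergrowth (3), like (1), ten (1), lamp (1) → 7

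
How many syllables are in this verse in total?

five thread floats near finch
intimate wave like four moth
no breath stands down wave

17

Line 1: "five thread floats near finch": 1+1+1+1+1 = 5
Line 2: "intimate wave like four moth": 3+1+1+1+1 = 7
Line 3: "no breath stands down wave": 1+1+1+1+1 = 5
Total: 5 + 7 + 5 = 17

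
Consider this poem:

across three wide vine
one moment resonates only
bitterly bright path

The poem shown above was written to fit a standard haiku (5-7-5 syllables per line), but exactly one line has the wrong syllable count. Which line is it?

Line 2

Line 1: across(2) + three(1) + wide(1) + vine(1) = 5 ✓
Line 2: one(1) + moment(2) + resonates(3) + only(2) = 8 (expected 7)
Line 3: bitterly(3) + bright(1) + path(1) = 5 ✓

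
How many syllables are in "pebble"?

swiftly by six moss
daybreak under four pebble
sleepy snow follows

"pebble" has 2 syllables.

2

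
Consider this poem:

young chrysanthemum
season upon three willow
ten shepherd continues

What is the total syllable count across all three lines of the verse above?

18

Line 1: young (1), chrysanthemum (4) → 5
Line 2: season (2), upon (2), three (1), willow (2) → 7
Line 3: ten (1), shepherd (2), continues (3) → 6
Total: 5 + 7 + 6 = 18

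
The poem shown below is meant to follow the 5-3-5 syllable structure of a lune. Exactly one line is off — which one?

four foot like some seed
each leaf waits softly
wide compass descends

Line 1: four (1), foot (1), like (1), some (1), seed (1) → 5 ✓
Line 2: each (1), leaf (1), waits (1), softly (2) → 5 (expected 3)
Line 3: wide (1), compass (2), descends (2) → 5 ✓

Line 2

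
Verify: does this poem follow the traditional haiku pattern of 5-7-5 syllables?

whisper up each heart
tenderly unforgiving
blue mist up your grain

Line 1: whisper (2), up (1), each (1), heart (1) → 5 ✓
Line 2: tenderly (3), unforgiving (4) → 7 ✓
Line 3: blue (1), mist (1), up (1), your (1), grain (1) → 5 ✓

Yes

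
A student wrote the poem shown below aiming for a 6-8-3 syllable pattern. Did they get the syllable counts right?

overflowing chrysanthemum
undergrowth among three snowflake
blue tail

No

Line 1: overflowing (4), chrysanthemum (4) → 8 (expected 6)
Line 2: undergrowth (3), among (2), three (1), snowflake (2) → 8 ✓
Line 3: blue (1), tail (1) → 2 (expected 3)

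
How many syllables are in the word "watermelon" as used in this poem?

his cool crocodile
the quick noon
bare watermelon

4

"watermelon" has 4 syllables.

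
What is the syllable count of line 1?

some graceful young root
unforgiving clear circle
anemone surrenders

5

Line 1: some(1) + graceful(2) + young(1) + root(1) = 5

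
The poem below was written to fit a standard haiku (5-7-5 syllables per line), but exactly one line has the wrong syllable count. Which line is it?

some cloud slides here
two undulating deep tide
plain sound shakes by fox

Line 1: some (1), cloud (1), slides (1), here (1) → 4 (expected 5)
Line 2: two (1), undulating (4), deep (1), tide (1) → 7 ✓
Line 3: plain (1), sound (1), shakes (1), by (1), fox (1) → 5 ✓

Line 1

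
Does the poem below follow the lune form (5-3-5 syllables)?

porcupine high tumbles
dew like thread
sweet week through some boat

No

Line 1: porcupine (3), high (1), tumbles (2) → 6 (expected 5)
Line 2: dew (1), like (1), thread (1) → 3 ✓
Line 3: sweet (1), week (1), through (1), some (1), boat (1) → 5 ✓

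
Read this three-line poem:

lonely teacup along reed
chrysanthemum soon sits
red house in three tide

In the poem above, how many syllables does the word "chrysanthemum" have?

4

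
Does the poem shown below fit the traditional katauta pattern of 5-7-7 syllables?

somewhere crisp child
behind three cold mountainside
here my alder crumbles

No

Line 1: somewhere(2) + crisp(1) + child(1) = 4 (expected 5)
Line 2: behind(2) + three(1) + cold(1) + mountainside(3) = 7 ✓
Line 3: here(1) + my(1) + alder(2) + crumbles(2) = 6 (expected 7)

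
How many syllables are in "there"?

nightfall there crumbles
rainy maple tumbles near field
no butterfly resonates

1

"there" has 1 syllable.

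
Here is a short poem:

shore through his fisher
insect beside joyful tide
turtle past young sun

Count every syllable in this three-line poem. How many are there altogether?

Line 1: shore (1), through (1), his (1), fisher (2) → 5
Line 2: insect (2), beside (2), joyful (2), tide (1) → 7
Line 3: turtle (2), past (1), young (1), sun (1) → 5
Total: 5 + 7 + 5 = 17

17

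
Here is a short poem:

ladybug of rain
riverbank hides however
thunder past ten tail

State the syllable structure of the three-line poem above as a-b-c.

Line 1: ladybug(3) + of(1) + rain(1) = 5
Line 2: riverbank(3) + hides(1) + however(3) = 7
Line 3: thunder(2) + past(1) + ten(1) + tail(1) = 5

5-7-5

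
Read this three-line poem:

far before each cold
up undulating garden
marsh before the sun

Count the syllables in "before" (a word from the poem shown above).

"before" has 2 syllables.

2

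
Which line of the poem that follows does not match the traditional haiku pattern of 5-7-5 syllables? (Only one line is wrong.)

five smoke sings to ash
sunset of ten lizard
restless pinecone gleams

The second line

Line 1: "five smoke sings to ash": 1+1+1+1+1 = 5 ✓
Line 2: "sunset of ten lizard": 2+1+1+2 = 6 (expected 7)
Line 3: "restless pinecone gleams": 2+2+1 = 5 ✓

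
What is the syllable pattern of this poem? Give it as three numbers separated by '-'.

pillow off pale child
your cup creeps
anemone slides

Line 1: pillow (2), off (1), pale (1), child (1) → 5
Line 2: your (1), cup (1), creeps (1) → 3
Line 3: anemone (4), slides (1) → 5

5-3-5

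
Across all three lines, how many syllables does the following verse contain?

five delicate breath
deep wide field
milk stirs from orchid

13

Line 1: "five delicate breath": 1+3+1 = 5
Line 2: "deep wide field": 1+1+1 = 3
Line 3: "milk stirs from orchid": 1+1+1+2 = 5
Total: 5 + 3 + 5 = 13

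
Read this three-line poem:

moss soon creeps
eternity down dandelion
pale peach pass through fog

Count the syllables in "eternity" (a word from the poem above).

4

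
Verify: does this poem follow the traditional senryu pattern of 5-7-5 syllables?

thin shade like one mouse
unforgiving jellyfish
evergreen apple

Line 1: "thin shade like one mouse": 1+1+1+1+1 = 5 ✓
Line 2: "unforgiving jellyfish": 4+3 = 7 ✓
Line 3: "evergreen apple": 3+2 = 5 ✓

Yes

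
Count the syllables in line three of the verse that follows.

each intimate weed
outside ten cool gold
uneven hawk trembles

Line three: uneven(3) + hawk(1) + trembles(2) = 6

6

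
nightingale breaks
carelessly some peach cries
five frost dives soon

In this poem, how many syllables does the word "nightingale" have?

3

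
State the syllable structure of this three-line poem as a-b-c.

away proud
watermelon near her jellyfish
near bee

Line 1: "away proud": 2+1 = 3
Line 2: "watermelon near her jellyfish": 4+1+1+3 = 9
Line 3: "near bee": 1+1 = 2

3-9-2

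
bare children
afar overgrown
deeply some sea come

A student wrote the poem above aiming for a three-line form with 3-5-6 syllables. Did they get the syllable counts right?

Line 1: bare(1) + children(2) = 3 ✓
Line 2: afar(2) + overgrown(3) = 5 ✓
Line 3: deeply(2) + some(1) + sea(1) + come(1) = 5 (expected 6)

No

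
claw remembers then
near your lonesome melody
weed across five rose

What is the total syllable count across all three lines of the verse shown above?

Line 1: "claw remembers then": 1+3+1 = 5
Line 2: "near your lonesome melody": 1+1+2+3 = 7
Line 3: "weed across five rose": 1+2+1+1 = 5
Total: 5 + 7 + 5 = 17

17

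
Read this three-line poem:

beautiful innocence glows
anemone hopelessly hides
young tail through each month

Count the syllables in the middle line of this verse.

8

The middle line: anemone (4), hopelessly (3), hides (1) → 8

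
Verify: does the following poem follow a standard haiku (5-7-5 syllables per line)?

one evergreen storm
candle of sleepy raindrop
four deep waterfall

Line 1: one (1), evergreen (3), storm (1) → 5 ✓
Line 2: candle (2), of (1), sleepy (2), raindrop (2) → 7 ✓
Line 3: four (1), deep (1), waterfall (3) → 5 ✓

Yes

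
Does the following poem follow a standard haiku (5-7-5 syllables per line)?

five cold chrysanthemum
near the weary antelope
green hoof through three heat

No

Line 1: five (1), cold (1), chrysanthemum (4) → 6 (expected 5)
Line 2: near (1), the (1), weary (2), antelope (3) → 7 ✓
Line 3: green (1), hoof (1), through (1), three (1), heat (1) → 5 ✓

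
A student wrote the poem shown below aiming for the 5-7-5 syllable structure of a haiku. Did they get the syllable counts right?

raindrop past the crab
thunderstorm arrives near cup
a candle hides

No

Line 1: "raindrop past the crab": 2+1+1+1 = 5 ✓
Line 2: "thunderstorm arrives near cup": 3+2+1+1 = 7 ✓
Line 3: "a candle hides": 1+2+1 = 4 (expected 5)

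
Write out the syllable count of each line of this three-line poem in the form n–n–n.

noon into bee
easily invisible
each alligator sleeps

Line 1: noon (1), into (2), bee (1) → 4
Line 2: easily (3), invisible (4) → 7
Line 3: each (1), alligator (4), sleeps (1) → 6

4–7–6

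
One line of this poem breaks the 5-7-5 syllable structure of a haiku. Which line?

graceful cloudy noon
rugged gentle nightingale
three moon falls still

Line 1: graceful(2) + cloudy(2) + noon(1) = 5 ✓
Line 2: rugged(2) + gentle(2) + nightingale(3) = 7 ✓
Line 3: three(1) + moon(1) + falls(1) + still(1) = 4 (expected 5)

The third line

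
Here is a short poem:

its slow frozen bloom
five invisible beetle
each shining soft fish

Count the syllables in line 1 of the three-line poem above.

Line 1: its(1) + slow(1) + frozen(2) + bloom(1) = 5

5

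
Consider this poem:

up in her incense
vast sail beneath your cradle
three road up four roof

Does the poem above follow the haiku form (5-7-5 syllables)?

Yes

Line 1: up (1), in (1), her (1), incense (2) → 5 ✓
Line 2: vast (1), sail (1), beneath (2), your (1), cradle (2) → 7 ✓
Line 3: three (1), road (1), up (1), four (1), roof (1) → 5 ✓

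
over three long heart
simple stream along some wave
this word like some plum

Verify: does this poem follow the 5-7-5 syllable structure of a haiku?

Line 1: over (2), three (1), long (1), heart (1) → 5 ✓
Line 2: simple (2), stream (1), along (2), some (1), wave (1) → 7 ✓
Line 3: this (1), word (1), like (1), some (1), plum (1) → 5 ✓

Yes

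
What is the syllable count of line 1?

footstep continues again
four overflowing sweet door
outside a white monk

Line 1: footstep(2) + continues(3) + again(2) = 7

7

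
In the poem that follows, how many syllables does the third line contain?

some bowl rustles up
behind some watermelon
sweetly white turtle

5

The third line: "sweetly white turtle": 2+1+2 = 5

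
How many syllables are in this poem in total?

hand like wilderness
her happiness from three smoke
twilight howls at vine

17

Line 1: hand (1), like (1), wilderness (3) → 5
Line 2: her (1), happiness (3), from (1), three (1), smoke (1) → 7
Line 3: twilight (2), howls (1), at (1), vine (1) → 5
Total: 5 + 7 + 5 = 17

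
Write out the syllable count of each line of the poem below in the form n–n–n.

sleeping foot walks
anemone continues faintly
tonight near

Line 1: sleeping(2) + foot(1) + walks(1) = 4
Line 2: anemone(4) + continues(3) + faintly(2) = 9
Line 3: tonight(2) + near(1) = 3

4–9–3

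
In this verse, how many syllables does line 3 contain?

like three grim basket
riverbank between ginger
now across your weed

5

Line 3: "now across your weed": 1+2+1+1 = 5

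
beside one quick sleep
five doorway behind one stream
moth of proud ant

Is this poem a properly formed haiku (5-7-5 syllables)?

No

Line 1: beside(2) + one(1) + quick(1) + sleep(1) = 5 ✓
Line 2: five(1) + doorway(2) + behind(2) + one(1) + stream(1) = 7 ✓
Line 3: moth(1) + of(1) + proud(1) + ant(1) = 4 (expected 5)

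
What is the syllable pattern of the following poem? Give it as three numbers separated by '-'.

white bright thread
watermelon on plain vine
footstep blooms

Line 1: white (1), bright (1), thread (1) → 3
Line 2: watermelon (4), on (1), plain (1), vine (1) → 7
Line 3: footstep (2), blooms (1) → 3

3-7-3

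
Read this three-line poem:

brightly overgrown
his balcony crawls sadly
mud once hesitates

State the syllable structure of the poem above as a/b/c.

Line 1: brightly(2) + overgrown(3) = 5
Line 2: his(1) + balcony(3) + crawls(1) + sadly(2) = 7
Line 3: mud(1) + once(1) + hesitates(3) = 5

5/7/5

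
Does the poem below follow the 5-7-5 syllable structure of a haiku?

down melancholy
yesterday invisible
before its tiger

Line 1: down(1) + melancholy(4) = 5 ✓
Line 2: yesterday(3) + invisible(4) = 7 ✓
Line 3: before(2) + its(1) + tiger(2) = 5 ✓

Yes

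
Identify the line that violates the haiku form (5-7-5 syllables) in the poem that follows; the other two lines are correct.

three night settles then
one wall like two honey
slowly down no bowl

Line 2

Line 1: "three night settles then": 1+1+2+1 = 5 ✓
Line 2: "one wall like two honey": 1+1+1+1+2 = 6 (expected 7)
Line 3: "slowly down no bowl": 2+1+1+1 = 5 ✓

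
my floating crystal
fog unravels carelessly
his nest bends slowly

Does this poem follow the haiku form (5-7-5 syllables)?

Yes

Line 1: my (1), floating (2), crystal (2) → 5 ✓
Line 2: fog (1), unravels (3), carelessly (3) → 7 ✓
Line 3: his (1), nest (1), bends (1), slowly (2) → 5 ✓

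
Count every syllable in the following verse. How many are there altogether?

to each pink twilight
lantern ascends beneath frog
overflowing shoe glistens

Line 1: to(1) + each(1) + pink(1) + twilight(2) = 5
Line 2: lantern(2) + ascends(2) + beneath(2) + frog(1) = 7
Line 3: overflowing(4) + shoe(1) + glistens(2) = 7
Total: 5 + 7 + 7 = 19

19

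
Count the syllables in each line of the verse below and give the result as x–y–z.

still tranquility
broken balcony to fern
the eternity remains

5–7–7

Line 1: "still tranquility": 1+4 = 5
Line 2: "broken balcony to fern": 2+3+1+1 = 7
Line 3: "the eternity remains": 1+4+2 = 7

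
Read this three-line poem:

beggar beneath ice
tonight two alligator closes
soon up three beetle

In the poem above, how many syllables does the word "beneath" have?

2

"beneath" has 2 syllables.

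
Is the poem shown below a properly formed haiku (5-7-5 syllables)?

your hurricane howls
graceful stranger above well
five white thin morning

Line 1: "your hurricane howls": 1+3+1 = 5 ✓
Line 2: "graceful stranger above well": 2+2+2+1 = 7 ✓
Line 3: "five white thin morning": 1+1+1+2 = 5 ✓

Yes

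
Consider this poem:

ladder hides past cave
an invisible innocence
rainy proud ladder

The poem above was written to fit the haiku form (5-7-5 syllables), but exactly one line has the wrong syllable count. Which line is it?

Line 1: ladder (2), hides (1), past (1), cave (1) → 5 ✓
Line 2: an (1), invisible (4), innocence (3) → 8 (expected 7)
Line 3: rainy (2), proud (1), ladder (2) → 5 ✓

The second line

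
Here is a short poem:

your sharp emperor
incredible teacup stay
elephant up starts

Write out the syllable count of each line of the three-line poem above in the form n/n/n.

Line 1: your (1), sharp (1), emperor (3) → 5
Line 2: incredible (4), teacup (2), stay (1) → 7
Line 3: elephant (3), up (1), starts (1) → 5

5/7/5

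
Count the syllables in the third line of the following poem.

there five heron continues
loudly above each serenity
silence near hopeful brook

6

The third line: "silence near hopeful brook": 2+1+2+1 = 6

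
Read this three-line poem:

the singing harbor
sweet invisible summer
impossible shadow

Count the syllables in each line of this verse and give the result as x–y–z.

5–7–6

Line 1: the(1) + singing(2) + harbor(2) = 5
Line 2: sweet(1) + invisible(4) + summer(2) = 7
Line 3: impossible(4) + shadow(2) = 6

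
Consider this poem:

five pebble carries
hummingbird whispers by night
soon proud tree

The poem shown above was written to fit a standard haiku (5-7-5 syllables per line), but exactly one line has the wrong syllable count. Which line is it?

Line 3

Line 1: five(1) + pebble(2) + carries(2) = 5 ✓
Line 2: hummingbird(3) + whispers(2) + by(1) + night(1) = 7 ✓
Line 3: soon(1) + proud(1) + tree(1) = 3 (expected 5)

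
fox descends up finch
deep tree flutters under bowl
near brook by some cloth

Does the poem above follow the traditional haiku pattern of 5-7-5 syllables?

Line 1: fox (1), descends (2), up (1), finch (1) → 5 ✓
Line 2: deep (1), tree (1), flutters (2), under (2), bowl (1) → 7 ✓
Line 3: near (1), brook (1), by (1), some (1), cloth (1) → 5 ✓

Yes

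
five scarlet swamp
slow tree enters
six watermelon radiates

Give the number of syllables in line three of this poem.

8

Line three: six (1), watermelon (4), radiates (3) → 8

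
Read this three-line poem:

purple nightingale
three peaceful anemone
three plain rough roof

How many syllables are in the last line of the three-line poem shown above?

The last line: three(1) + plain(1) + rough(1) + roof(1) = 4

4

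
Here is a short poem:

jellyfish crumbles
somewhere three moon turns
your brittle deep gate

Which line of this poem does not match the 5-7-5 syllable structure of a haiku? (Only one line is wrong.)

Line 1: "jellyfish crumbles": 3+2 = 5 ✓
Line 2: "somewhere three moon turns": 2+1+1+1 = 5 (expected 7)
Line 3: "your brittle deep gate": 1+2+1+1 = 5 ✓

Line 2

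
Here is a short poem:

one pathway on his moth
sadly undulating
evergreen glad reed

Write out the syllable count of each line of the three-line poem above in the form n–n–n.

6–6–5

Line 1: "one pathway on his moth": 1+2+1+1+1 = 6
Line 2: "sadly undulating": 2+4 = 6
Line 3: "evergreen glad reed": 3+1+1 = 5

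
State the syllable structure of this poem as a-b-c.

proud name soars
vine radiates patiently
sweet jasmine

3-7-3

Line 1: proud (1), name (1), soars (1) → 3
Line 2: vine (1), radiates (3), patiently (3) → 7
Line 3: sweet (1), jasmine (2) → 3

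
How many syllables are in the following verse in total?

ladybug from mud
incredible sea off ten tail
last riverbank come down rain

Line 1: "ladybug from mud": 3+1+1 = 5
Line 2: "incredible sea off ten tail": 4+1+1+1+1 = 8
Line 3: "last riverbank come down rain": 1+3+1+1+1 = 7
Total: 5 + 8 + 7 = 20

20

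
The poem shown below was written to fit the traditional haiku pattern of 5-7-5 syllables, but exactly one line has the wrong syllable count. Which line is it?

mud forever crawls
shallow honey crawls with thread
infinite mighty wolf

Line 1: mud(1) + forever(3) + crawls(1) = 5 ✓
Line 2: shallow(2) + honey(2) + crawls(1) + with(1) + thread(1) = 7 ✓
Line 3: infinite(3) + mighty(2) + wolf(1) = 6 (expected 5)

The third line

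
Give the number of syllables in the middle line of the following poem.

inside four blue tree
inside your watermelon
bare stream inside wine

7

The middle line: inside (2), your (1), watermelon (4) → 7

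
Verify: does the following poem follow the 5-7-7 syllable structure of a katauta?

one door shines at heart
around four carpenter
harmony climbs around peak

No

Line 1: one (1), door (1), shines (1), at (1), heart (1) → 5 ✓
Line 2: around (2), four (1), carpenter (3) → 6 (expected 7)
Line 3: harmony (3), climbs (1), around (2), peak (1) → 7 ✓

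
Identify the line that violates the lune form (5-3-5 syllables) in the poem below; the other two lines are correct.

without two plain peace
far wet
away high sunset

The second line

Line 1: without(2) + two(1) + plain(1) + peace(1) = 5 ✓
Line 2: far(1) + wet(1) = 2 (expected 3)
Line 3: away(2) + high(1) + sunset(2) = 5 ✓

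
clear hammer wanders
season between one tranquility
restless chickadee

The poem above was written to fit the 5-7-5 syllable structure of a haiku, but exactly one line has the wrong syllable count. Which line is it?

Line 2

Line 1: clear(1) + hammer(2) + wanders(2) = 5 ✓
Line 2: season(2) + between(2) + one(1) + tranquility(4) = 9 (expected 7)
Line 3: restless(2) + chickadee(3) = 5 ✓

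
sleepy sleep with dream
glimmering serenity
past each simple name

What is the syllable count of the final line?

5

The final line: past(1) + each(1) + simple(2) + name(1) = 5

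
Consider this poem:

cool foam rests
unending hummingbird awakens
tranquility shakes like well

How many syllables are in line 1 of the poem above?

Line 1: cool (1), foam (1), rests (1) → 3

3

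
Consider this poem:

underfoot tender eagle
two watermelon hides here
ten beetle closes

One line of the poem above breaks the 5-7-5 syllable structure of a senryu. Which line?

Line 1: underfoot(3) + tender(2) + eagle(2) = 7 (expected 5)
Line 2: two(1) + watermelon(4) + hides(1) + here(1) = 7 ✓
Line 3: ten(1) + beetle(2) + closes(2) = 5 ✓

The first line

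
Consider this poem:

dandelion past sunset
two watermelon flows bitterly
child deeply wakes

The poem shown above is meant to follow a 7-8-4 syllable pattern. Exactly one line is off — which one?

Line 2

Line 1: dandelion (4), past (1), sunset (2) → 7 ✓
Line 2: two (1), watermelon (4), flows (1), bitterly (3) → 9 (expected 8)
Line 3: child (1), deeply (2), wakes (1) → 4 ✓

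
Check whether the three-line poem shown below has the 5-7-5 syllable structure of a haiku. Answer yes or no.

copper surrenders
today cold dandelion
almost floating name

Line 1: copper (2), surrenders (3) → 5 ✓
Line 2: today (2), cold (1), dandelion (4) → 7 ✓
Line 3: almost (2), floating (2), name (1) → 5 ✓

Yes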